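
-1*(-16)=16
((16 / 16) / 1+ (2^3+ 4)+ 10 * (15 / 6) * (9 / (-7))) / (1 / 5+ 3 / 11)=-40.49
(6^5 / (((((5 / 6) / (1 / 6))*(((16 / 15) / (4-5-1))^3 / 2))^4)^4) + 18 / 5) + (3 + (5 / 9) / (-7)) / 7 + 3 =995119491226534848292203520696534654537529038229959 / 23447581845645915998023156543345278320640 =42440175612.88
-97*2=-194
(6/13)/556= 3/3614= 0.00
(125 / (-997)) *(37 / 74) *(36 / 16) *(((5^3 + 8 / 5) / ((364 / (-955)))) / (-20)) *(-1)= 27203175 / 11613056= 2.34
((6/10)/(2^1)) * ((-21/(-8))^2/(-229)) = -1323/146560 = -0.01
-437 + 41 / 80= -34919 / 80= -436.49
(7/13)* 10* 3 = 16.15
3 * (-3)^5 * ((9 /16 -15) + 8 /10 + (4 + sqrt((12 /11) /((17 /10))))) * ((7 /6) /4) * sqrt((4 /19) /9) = -567 * sqrt(106590) /7106 + 437157 * sqrt(19) /6080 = 287.36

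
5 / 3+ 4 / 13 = 77 / 39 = 1.97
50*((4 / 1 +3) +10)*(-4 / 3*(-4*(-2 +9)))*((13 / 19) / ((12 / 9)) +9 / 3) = 111484.21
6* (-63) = -378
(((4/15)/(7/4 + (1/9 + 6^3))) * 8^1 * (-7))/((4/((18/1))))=-0.31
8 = 8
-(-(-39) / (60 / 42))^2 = -74529 / 100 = -745.29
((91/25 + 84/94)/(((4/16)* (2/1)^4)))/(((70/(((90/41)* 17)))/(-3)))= -349299/192700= -1.81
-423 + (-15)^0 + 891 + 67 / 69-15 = 31393 / 69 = 454.97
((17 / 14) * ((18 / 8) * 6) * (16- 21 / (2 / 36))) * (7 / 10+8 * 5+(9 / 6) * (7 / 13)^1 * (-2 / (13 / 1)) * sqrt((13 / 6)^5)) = -33813153 / 140+9231 * sqrt(78) / 16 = -236427.15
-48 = -48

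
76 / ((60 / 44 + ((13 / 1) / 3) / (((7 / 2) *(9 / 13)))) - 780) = -158004 / 1615067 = -0.10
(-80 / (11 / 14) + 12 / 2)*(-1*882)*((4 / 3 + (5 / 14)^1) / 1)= 1571514 / 11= 142864.91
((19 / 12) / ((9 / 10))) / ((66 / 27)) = 95 / 132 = 0.72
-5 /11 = -0.45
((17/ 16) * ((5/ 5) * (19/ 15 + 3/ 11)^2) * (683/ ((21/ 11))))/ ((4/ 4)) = 187273819/ 207900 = 900.79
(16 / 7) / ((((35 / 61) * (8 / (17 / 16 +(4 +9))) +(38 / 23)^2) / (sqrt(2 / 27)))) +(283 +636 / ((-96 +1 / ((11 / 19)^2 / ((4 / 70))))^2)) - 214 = 645380 * sqrt(6) / 7766087 +2844004019484 / 41176120561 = 69.27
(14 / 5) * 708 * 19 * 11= 2071608 / 5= 414321.60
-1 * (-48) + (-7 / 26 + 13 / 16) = 48.54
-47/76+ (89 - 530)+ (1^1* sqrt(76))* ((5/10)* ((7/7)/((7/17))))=-33563/76+ 17* sqrt(19)/7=-431.03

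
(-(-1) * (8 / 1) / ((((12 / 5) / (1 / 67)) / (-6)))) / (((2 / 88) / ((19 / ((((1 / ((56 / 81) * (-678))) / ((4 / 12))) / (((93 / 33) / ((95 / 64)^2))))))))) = 25712132096 / 515565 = 49871.76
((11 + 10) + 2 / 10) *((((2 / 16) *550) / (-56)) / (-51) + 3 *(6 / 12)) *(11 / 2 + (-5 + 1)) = 922783 / 19040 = 48.47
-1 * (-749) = 749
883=883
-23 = -23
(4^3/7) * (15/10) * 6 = 576/7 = 82.29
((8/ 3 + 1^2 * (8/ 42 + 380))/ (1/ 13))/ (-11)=-452.47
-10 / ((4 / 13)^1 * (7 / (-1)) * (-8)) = -65 / 112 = -0.58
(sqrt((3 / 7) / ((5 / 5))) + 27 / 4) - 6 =sqrt(21) / 7 + 3 / 4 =1.40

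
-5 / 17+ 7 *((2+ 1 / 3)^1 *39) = 10824 / 17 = 636.71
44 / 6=22 / 3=7.33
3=3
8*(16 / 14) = 64 / 7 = 9.14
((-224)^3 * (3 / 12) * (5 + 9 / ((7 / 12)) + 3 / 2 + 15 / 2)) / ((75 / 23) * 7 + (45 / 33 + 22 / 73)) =-109085892608 / 32309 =-3376331.44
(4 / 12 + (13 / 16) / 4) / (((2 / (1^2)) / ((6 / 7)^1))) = 103 / 448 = 0.23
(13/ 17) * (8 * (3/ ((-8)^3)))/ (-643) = 39/ 699584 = 0.00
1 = 1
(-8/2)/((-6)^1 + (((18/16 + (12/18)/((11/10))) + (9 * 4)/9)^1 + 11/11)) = -1056/193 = -5.47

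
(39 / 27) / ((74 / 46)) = 299 / 333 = 0.90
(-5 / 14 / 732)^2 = 25 / 105021504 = 0.00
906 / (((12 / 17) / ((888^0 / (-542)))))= -2567 / 1084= -2.37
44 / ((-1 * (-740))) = 11 / 185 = 0.06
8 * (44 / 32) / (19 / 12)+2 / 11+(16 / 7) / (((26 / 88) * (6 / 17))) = 1657426 / 57057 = 29.05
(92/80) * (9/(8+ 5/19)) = 3933/3140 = 1.25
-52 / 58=-26 / 29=-0.90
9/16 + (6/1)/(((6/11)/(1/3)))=203/48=4.23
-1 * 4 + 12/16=-13/4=-3.25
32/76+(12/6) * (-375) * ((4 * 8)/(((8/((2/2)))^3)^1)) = -7061/152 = -46.45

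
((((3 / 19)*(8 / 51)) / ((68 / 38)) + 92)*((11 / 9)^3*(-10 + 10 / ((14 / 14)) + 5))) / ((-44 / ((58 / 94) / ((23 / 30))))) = -388797200 / 25305129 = -15.36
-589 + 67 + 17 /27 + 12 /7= -98215 /189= -519.66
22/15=1.47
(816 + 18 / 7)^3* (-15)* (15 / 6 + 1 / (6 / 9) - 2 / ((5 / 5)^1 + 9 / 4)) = -124167461220000 / 4459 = -27846481547.43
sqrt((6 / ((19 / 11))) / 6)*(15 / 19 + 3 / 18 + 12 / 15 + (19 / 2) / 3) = 3.75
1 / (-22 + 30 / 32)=-16 / 337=-0.05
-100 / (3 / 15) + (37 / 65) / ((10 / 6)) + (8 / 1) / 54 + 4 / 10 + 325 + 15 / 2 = -2924011 / 17550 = -166.61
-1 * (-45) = 45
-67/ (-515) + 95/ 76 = 2843/ 2060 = 1.38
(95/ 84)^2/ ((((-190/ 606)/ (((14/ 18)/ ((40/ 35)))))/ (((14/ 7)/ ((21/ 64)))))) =-9595/ 567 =-16.92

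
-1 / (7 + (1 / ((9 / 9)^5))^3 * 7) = -1 / 14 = -0.07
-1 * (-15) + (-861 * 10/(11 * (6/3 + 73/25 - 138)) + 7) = 340128/12199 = 27.88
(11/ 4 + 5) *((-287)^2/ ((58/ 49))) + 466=125226623/ 232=539769.93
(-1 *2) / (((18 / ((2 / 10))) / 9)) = -1 / 5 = -0.20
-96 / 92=-24 / 23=-1.04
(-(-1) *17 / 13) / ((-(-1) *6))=17 / 78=0.22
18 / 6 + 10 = 13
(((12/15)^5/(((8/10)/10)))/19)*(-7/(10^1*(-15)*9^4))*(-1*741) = -23296/20503125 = -0.00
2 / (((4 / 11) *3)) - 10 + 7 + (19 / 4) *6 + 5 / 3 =29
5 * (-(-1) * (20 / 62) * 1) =50 / 31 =1.61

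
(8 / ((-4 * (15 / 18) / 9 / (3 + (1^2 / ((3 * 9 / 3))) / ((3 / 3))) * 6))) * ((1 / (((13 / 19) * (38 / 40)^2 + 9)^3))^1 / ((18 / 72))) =-2867200000 / 56933326423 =-0.05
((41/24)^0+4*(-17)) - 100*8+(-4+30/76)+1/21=-694705/798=-870.56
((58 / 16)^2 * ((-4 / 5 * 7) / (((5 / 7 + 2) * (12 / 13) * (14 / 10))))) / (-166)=76531 / 605568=0.13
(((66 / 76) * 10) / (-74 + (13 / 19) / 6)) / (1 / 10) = -9900 / 8423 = -1.18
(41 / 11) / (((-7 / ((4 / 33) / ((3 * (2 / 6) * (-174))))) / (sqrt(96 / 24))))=164 / 221067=0.00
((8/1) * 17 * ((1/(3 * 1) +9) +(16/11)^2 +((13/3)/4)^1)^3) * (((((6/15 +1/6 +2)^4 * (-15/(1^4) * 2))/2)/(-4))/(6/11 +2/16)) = 245946398104651741/3784968000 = 64979782.68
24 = 24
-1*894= -894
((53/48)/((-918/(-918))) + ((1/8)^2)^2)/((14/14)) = 13571/12288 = 1.10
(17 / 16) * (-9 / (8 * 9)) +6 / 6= 111 / 128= 0.87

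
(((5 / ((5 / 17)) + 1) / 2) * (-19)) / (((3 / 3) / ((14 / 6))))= -399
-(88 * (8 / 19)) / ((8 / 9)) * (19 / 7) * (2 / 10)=-792 / 35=-22.63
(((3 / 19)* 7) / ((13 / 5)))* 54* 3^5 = 1377810 / 247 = 5578.18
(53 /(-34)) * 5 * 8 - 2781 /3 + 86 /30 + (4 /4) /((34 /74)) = -984.31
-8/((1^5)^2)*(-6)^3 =1728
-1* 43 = -43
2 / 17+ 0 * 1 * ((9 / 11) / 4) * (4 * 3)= 2 / 17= 0.12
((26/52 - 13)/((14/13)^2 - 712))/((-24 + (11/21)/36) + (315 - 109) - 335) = -0.00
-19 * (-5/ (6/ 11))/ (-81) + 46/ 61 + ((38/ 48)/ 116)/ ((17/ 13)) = -325256005/ 233847648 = -1.39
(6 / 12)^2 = 1 / 4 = 0.25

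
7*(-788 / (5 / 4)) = -4412.80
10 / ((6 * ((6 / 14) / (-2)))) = -70 / 9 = -7.78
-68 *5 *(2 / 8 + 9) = -3145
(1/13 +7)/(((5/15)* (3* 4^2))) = 23/52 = 0.44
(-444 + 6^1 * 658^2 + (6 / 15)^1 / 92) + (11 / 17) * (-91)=10155369187 / 3910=2597281.12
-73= -73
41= 41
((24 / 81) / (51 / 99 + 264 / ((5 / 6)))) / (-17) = -0.00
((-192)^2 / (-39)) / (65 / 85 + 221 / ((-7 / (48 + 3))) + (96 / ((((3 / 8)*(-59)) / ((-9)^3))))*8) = -21568512 / 540691463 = -0.04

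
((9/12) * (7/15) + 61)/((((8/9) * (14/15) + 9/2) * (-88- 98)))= -11043/178436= -0.06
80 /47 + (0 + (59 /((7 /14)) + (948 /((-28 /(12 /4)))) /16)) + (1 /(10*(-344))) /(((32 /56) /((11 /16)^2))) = 131368092537 /1158922240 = 113.35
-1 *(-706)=706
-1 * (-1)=1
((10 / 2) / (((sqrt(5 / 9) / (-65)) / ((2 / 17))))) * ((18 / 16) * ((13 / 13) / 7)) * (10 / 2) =-8775 * sqrt(5) / 476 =-41.22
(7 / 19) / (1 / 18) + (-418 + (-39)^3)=-1134877 / 19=-59730.37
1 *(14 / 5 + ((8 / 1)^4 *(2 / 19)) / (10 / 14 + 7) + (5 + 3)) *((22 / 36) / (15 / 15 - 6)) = -940841 / 115425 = -8.15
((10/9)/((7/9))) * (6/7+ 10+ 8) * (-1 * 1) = -1320/49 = -26.94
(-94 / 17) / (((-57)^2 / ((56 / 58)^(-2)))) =-39527 / 21651336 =-0.00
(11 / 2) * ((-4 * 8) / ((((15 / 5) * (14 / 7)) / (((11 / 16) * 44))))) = -2662 / 3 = -887.33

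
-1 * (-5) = 5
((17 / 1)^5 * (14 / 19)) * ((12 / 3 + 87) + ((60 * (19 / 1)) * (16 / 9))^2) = 734834305347562 / 171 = 4297276639459.43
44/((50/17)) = 374/25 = 14.96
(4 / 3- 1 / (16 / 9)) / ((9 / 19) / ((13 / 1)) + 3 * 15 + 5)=9139 / 593232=0.02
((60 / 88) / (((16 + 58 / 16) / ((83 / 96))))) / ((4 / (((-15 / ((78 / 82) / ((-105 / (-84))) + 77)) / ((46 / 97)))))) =-123784125 / 40524317504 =-0.00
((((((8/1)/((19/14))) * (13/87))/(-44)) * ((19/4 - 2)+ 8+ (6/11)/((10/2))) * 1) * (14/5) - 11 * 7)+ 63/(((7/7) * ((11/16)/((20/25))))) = -21499331/5000325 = -4.30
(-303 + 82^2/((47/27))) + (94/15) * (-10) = 3497.06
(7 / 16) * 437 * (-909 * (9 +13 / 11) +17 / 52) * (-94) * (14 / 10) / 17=5327767737719 / 388960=13697469.50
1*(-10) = -10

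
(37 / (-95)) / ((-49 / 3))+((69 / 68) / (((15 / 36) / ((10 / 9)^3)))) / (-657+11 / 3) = 0.02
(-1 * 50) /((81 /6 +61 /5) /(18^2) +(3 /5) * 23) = -162000 /44969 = -3.60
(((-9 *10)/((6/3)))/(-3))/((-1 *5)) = -3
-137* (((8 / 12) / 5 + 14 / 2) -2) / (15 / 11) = -116039 / 225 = -515.73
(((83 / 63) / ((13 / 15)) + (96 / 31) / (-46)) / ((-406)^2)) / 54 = 282791 / 1732598778456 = 0.00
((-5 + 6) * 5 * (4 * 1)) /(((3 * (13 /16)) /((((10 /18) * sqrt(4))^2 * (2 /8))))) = 2.53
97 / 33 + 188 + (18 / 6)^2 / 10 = 63307 / 330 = 191.84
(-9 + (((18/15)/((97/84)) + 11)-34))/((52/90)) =-67572/1261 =-53.59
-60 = -60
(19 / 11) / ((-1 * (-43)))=19 / 473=0.04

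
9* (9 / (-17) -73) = -11250 / 17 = -661.76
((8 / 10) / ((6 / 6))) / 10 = 2 / 25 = 0.08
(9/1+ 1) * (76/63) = 12.06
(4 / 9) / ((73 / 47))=188 / 657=0.29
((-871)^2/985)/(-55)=-758641/54175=-14.00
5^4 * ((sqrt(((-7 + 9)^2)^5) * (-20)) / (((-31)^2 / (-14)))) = 5600000 / 961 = 5827.26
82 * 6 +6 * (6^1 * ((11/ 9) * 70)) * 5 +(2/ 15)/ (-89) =21215818/ 1335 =15892.00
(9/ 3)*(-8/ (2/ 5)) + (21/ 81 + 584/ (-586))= -480493/ 7911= -60.74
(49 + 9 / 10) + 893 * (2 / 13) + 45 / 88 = 1074193 / 5720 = 187.80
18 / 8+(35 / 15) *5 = 167 / 12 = 13.92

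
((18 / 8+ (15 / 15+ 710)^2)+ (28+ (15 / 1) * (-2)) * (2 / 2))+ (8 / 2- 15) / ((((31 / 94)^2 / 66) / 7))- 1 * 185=1762894337 / 3844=458609.35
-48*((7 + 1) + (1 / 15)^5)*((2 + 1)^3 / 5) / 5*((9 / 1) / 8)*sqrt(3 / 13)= -36450006*sqrt(39) / 1015625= -224.13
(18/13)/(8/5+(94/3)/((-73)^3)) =52517295/60683597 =0.87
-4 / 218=-2 / 109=-0.02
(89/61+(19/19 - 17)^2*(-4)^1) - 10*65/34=-1080200/1037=-1041.66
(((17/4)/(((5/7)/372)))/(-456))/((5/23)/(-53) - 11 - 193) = 0.02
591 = 591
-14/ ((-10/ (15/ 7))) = 3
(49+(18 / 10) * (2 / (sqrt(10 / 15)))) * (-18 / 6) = -147-27 * sqrt(6) / 5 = -160.23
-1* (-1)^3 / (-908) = -1 / 908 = -0.00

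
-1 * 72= -72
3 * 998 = 2994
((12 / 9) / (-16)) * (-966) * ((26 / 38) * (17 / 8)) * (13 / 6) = 462553 / 1824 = 253.59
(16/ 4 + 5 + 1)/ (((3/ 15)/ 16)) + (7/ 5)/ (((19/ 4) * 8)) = 152007/ 190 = 800.04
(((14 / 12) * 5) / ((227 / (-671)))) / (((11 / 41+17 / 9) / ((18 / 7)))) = -20.55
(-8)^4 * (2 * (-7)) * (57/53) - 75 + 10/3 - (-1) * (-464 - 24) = -9894811/159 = -62231.52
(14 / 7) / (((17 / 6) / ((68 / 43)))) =48 / 43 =1.12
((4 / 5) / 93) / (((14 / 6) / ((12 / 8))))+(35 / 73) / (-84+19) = -1901 / 1029665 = -0.00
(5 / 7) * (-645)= -3225 / 7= -460.71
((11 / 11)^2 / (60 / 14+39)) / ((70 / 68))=34 / 1515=0.02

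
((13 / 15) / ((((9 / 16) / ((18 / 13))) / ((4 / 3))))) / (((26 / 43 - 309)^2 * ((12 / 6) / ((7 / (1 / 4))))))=3313408 / 7913435445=0.00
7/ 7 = 1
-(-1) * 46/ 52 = 23/ 26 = 0.88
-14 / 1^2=-14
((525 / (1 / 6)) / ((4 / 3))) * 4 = 9450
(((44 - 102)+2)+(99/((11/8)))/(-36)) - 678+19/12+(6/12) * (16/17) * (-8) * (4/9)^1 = -450487/612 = -736.09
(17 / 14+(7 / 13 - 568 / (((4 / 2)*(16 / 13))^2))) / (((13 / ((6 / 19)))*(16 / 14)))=-3214479 / 1644032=-1.96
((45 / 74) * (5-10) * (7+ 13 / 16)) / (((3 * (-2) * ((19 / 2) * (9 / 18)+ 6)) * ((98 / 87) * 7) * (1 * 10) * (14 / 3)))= 489375 / 488958848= 0.00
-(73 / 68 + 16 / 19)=-1.92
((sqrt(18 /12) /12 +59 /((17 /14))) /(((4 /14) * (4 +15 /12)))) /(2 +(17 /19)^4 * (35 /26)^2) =22024249 * sqrt(6) /2506564953 +145536237392 /14203868067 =10.27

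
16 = 16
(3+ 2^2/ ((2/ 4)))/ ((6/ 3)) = 11/ 2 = 5.50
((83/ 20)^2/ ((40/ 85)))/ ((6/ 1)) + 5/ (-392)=5726537/ 940800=6.09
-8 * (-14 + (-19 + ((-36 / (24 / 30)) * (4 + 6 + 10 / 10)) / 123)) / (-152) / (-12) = 253 / 1558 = 0.16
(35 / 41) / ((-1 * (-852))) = 35 / 34932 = 0.00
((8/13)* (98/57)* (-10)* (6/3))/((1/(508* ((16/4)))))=-31861760/741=-42998.33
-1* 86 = -86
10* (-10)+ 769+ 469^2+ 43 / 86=441261 / 2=220630.50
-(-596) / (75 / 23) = 13708 / 75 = 182.77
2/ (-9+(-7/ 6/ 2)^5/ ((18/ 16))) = -559872/ 2536231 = -0.22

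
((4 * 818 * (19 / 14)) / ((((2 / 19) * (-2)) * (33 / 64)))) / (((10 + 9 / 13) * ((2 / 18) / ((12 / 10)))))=-2211191424 / 53515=-41319.10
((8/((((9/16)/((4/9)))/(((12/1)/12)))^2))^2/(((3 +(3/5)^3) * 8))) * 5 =41943040000/8652390921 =4.85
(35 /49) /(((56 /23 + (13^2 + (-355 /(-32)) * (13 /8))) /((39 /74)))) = 191360 /96309409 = 0.00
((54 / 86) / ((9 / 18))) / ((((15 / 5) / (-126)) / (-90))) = 204120 / 43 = 4746.98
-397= -397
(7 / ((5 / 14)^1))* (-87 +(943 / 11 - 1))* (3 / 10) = -147 / 11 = -13.36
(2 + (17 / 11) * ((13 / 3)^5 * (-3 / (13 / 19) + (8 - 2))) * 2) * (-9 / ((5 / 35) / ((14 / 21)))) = -95190200 / 297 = -320505.72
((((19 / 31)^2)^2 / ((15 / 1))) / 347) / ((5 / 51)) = 2215457 / 8011544675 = 0.00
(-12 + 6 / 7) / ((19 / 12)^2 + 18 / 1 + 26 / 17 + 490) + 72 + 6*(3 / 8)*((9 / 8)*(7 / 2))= 45394549209 / 561552320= 80.84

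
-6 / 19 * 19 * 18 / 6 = -18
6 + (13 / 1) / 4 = 37 / 4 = 9.25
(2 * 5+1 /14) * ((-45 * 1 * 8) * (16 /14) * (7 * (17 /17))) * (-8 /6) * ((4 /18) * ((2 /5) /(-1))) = -24064 /7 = -3437.71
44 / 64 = 11 / 16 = 0.69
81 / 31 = 2.61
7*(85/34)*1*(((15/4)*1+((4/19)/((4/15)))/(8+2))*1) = 67.01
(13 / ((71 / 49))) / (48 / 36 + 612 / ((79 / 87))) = 21567 / 1623344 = 0.01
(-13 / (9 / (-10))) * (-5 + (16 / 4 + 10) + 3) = 520 / 3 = 173.33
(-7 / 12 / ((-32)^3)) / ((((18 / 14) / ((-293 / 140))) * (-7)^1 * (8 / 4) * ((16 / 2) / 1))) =293 / 1132462080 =0.00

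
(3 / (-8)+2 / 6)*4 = -1 / 6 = -0.17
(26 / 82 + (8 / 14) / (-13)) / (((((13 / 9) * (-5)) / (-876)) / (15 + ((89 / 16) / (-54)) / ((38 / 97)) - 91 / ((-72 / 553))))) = 23641.67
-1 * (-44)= 44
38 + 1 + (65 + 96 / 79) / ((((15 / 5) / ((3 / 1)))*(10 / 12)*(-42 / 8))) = 65987 / 2765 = 23.87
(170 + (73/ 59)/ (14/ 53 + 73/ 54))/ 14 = 23298838/ 1910125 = 12.20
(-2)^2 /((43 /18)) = 72 /43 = 1.67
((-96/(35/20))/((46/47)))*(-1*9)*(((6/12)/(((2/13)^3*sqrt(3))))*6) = 22303944*sqrt(3)/161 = 239947.60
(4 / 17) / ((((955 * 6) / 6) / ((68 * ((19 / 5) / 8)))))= 38 / 4775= 0.01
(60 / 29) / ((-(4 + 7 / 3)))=-0.33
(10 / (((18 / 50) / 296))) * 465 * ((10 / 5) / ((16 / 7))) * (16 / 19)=160580000 / 57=2817192.98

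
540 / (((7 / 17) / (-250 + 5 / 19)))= -43559100 / 133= -327512.03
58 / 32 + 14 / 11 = 543 / 176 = 3.09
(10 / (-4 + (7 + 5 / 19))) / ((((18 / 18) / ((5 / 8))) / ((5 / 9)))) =2375 / 2232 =1.06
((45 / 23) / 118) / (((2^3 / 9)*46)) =405 / 998752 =0.00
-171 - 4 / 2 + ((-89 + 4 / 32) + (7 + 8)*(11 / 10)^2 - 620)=-34549 / 40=-863.72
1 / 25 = 0.04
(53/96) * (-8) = -53/12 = -4.42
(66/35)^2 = 4356/1225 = 3.56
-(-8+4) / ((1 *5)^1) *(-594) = -2376 / 5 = -475.20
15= 15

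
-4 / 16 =-1 / 4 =-0.25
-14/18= -7/9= -0.78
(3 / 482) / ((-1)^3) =-3 / 482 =-0.01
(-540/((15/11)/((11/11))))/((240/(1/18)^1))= -11/120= -0.09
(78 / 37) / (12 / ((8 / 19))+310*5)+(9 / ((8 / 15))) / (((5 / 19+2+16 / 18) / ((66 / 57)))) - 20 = -45133967 / 3270652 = -13.80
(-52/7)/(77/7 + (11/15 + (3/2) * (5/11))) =-17160/28679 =-0.60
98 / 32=49 / 16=3.06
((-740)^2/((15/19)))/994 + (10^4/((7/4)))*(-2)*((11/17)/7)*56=-211690360/3621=-58461.85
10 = 10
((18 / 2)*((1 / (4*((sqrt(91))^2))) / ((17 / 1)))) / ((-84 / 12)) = -0.00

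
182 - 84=98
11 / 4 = 2.75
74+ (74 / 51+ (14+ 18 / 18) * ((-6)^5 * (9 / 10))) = -5349928 / 51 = -104900.55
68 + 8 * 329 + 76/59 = 159376/59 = 2701.29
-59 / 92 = -0.64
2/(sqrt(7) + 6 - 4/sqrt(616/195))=0.31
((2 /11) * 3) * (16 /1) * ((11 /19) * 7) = 672 /19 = 35.37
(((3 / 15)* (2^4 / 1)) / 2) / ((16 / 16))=1.60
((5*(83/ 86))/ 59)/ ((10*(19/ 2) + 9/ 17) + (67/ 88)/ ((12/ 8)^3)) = 2095335/ 2453111558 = 0.00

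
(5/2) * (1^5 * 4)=10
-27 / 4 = -6.75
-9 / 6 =-3 / 2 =-1.50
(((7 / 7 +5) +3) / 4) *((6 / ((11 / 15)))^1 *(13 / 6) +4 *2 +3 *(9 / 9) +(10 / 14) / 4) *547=43829469 / 1232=35575.87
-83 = -83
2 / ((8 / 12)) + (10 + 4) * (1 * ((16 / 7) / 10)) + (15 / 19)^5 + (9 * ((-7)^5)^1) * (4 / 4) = -1872630259241 / 12380495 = -151256.49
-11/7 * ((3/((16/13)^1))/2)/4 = -429/896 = -0.48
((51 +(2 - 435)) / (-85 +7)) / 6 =191 / 234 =0.82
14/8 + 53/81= 779/324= 2.40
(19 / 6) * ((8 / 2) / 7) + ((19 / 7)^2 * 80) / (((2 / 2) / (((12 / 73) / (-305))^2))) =26375343202 / 14574468615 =1.81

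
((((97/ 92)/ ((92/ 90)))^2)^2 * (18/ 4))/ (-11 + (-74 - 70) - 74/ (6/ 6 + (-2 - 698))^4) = -779988508988562774887855625/ 23738486873638143552514859008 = -0.03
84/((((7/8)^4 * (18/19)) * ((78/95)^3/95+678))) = 6338813440000/28412747126379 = 0.22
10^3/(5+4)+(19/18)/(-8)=5327/48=110.98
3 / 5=0.60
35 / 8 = 4.38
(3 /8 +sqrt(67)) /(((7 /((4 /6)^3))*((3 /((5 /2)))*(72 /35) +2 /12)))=50 /8301 +400*sqrt(67) /24903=0.14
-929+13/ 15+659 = -269.13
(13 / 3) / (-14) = -13 / 42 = -0.31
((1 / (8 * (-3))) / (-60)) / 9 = 0.00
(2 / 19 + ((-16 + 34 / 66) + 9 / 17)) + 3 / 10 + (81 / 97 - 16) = -307231481 / 10339230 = -29.72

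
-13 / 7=-1.86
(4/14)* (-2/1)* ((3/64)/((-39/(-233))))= -233/1456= -0.16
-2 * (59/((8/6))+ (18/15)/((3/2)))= -901/10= -90.10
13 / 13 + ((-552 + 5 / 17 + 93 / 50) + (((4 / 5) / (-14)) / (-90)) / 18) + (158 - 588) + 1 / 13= -3066164939 / 3132675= -978.77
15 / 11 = 1.36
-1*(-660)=660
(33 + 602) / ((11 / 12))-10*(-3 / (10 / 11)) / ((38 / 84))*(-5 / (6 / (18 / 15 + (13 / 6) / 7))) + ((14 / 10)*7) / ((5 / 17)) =6628269 / 10450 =634.28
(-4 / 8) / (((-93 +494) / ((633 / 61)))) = -633 / 48922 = -0.01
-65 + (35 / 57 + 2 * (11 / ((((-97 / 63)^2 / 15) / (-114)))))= -8545416490 / 536313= -15933.64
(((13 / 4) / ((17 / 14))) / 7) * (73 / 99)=0.28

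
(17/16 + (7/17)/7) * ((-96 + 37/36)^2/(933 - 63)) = 713063221/61337088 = 11.63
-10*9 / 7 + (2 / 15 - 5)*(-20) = 84.48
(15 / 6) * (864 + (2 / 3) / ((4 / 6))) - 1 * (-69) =2231.50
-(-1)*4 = 4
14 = 14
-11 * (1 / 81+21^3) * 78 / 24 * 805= -43176298165 / 162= -266520359.04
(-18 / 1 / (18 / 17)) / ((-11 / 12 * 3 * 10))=34 / 55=0.62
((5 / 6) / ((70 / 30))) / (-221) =-5 / 3094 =-0.00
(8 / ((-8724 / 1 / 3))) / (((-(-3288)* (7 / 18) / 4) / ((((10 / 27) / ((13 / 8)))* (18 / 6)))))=-160 / 27190527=-0.00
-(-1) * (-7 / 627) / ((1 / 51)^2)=-6069 / 209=-29.04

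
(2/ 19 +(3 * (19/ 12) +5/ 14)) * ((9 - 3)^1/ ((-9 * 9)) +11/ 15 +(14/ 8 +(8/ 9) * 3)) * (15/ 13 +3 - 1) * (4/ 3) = 111.26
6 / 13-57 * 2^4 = -11850 / 13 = -911.54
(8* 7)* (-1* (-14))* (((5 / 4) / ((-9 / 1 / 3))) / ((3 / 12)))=-3920 / 3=-1306.67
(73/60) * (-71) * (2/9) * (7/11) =-36281/2970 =-12.22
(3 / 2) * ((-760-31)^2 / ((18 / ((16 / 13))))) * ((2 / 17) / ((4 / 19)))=23775878 / 663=35861.05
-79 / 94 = -0.84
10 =10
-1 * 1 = -1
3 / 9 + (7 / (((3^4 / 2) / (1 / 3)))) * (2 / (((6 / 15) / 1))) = 151 / 243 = 0.62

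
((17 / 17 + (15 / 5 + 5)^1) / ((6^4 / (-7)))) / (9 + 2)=-7 / 1584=-0.00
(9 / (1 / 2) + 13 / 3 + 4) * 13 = 1027 / 3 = 342.33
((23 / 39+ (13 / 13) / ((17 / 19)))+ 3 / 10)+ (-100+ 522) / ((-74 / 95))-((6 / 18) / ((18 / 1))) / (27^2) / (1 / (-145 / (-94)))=-81659236743403 / 151291017540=-539.75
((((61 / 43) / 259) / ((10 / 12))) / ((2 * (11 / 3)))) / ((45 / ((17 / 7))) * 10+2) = 9333 / 1950311440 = 0.00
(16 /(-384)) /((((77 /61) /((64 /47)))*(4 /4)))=-488 /10857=-0.04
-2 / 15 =-0.13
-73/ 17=-4.29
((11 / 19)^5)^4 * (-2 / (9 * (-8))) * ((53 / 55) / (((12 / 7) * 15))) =0.00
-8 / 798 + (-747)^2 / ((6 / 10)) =371075981 / 399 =930014.99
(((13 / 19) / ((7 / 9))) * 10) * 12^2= 168480 / 133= 1266.77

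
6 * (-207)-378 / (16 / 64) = -2754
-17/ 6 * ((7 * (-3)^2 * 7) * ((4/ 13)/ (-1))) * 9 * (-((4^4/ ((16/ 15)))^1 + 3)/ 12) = -1821771/ 26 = -70068.12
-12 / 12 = -1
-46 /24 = -23 /12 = -1.92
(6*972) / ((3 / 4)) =7776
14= 14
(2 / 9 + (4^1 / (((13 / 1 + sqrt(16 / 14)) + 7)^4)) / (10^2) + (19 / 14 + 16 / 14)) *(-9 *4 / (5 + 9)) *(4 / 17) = -83078716015463 / 50440644243400 + 22113 *sqrt(14) / 2522032212170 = -1.65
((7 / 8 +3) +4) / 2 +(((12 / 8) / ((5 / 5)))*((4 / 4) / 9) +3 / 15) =1033 / 240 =4.30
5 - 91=-86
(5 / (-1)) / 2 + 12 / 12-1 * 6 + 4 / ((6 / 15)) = 5 / 2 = 2.50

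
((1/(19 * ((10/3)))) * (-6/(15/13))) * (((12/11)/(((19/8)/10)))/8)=-0.05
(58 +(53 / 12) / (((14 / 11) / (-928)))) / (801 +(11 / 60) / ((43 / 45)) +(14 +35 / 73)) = -833843960 / 215072949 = -3.88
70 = 70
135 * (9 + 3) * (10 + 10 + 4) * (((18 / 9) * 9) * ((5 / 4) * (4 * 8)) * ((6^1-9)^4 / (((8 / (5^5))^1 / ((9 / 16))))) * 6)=2989355625000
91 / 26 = 7 / 2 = 3.50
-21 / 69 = -7 / 23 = -0.30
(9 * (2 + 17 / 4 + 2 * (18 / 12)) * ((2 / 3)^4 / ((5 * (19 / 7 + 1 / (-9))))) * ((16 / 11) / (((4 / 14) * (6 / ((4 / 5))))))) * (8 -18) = -58016 / 6765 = -8.58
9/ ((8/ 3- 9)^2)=81/ 361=0.22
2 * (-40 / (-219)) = 80 / 219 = 0.37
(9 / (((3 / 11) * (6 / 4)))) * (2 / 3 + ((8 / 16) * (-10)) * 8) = -2596 / 3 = -865.33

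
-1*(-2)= 2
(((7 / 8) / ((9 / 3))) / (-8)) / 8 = -7 / 1536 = -0.00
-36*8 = -288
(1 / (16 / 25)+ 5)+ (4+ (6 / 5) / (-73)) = 61589 / 5840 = 10.55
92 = 92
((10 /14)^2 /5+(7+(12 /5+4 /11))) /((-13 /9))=-239292 /35035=-6.83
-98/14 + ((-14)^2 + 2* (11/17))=3235/17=190.29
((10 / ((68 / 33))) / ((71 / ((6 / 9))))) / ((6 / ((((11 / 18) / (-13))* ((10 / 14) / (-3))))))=3025 / 35587188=0.00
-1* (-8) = 8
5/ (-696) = -5/ 696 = -0.01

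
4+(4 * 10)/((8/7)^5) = 100419/4096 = 24.52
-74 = -74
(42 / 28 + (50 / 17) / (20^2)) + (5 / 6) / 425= 3079 / 2040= 1.51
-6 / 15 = -2 / 5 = -0.40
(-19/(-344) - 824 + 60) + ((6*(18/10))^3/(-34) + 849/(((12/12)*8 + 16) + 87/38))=-187119461189/243423000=-768.70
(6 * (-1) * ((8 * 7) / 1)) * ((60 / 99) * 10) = -22400 / 11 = -2036.36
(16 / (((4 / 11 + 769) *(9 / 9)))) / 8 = 22 / 8463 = 0.00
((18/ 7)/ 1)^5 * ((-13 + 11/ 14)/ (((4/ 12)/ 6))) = -2908045152/ 117649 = -24717.98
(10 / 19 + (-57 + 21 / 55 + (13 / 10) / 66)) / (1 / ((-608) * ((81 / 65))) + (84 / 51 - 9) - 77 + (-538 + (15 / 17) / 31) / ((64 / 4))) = 16008080328 / 33681468755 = 0.48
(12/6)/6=0.33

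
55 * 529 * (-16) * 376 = -175035520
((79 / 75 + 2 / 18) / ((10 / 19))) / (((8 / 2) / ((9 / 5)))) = 2489 / 2500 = 1.00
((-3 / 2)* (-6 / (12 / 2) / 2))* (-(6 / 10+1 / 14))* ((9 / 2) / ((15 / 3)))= -1269 / 2800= -0.45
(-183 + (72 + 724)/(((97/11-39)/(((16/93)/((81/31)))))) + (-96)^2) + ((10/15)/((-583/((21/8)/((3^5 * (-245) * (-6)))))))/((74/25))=1320208226319953/146182007664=9031.26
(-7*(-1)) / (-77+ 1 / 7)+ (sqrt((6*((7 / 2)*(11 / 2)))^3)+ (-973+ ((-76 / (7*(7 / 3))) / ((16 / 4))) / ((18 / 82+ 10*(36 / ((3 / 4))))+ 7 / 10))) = -18803422331 / 19323346+ 231*sqrt(462) / 4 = 268.20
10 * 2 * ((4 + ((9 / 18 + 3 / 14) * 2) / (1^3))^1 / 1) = 760 / 7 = 108.57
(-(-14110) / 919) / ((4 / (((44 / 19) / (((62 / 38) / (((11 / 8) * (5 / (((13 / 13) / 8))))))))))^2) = 5164612750 / 883159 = 5847.89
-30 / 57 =-10 / 19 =-0.53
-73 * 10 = -730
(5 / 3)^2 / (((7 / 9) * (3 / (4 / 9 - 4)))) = -4.23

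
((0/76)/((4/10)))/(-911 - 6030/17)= 0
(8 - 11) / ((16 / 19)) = -57 / 16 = -3.56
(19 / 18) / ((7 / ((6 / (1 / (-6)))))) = -38 / 7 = -5.43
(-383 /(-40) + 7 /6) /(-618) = -1289 /74160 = -0.02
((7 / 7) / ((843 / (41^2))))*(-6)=-3362 / 281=-11.96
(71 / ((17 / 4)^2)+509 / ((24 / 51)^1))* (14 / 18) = 17568635 / 20808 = 844.32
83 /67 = 1.24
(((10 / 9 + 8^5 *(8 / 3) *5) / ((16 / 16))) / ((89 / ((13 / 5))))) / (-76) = -5111821 / 30438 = -167.94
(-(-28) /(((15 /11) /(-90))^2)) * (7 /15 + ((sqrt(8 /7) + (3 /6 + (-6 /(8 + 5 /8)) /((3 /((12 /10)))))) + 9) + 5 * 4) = 34848 * sqrt(14) + 83283816 /23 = 3751424.75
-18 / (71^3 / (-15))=270 / 357911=0.00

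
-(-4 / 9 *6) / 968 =1 / 363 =0.00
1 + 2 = 3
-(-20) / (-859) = -20 / 859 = -0.02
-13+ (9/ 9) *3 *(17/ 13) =-118/ 13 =-9.08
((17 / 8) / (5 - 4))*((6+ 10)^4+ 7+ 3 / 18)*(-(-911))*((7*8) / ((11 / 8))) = 170531259724 / 33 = 5167613931.03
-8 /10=-4 /5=-0.80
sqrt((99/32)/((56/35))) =3 * sqrt(55)/16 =1.39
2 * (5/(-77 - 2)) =-0.13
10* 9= 90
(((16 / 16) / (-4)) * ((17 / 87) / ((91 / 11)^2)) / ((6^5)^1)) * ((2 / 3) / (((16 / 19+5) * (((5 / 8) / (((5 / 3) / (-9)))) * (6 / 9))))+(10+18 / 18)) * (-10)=337502275 / 33579562056768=0.00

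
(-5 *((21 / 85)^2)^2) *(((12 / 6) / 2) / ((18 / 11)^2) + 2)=-0.04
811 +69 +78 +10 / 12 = 5753 / 6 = 958.83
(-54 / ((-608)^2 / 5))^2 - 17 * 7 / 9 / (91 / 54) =-3484612321923 / 444117286912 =-7.85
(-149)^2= 22201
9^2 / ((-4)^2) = 81 / 16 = 5.06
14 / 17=0.82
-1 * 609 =-609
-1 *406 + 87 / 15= -2001 / 5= -400.20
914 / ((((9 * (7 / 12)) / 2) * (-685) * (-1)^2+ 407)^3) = -467968 / 1378378299689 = -0.00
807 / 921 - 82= -24905 / 307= -81.12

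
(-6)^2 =36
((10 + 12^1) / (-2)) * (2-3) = 11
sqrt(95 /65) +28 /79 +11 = sqrt(247) /13 +897 /79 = 12.56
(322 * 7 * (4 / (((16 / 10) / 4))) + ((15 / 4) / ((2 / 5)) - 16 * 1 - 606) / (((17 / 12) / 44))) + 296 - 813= 2995.59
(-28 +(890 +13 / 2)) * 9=15633 / 2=7816.50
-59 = -59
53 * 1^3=53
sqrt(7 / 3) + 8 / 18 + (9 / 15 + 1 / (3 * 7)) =344 / 315 + sqrt(21) / 3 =2.62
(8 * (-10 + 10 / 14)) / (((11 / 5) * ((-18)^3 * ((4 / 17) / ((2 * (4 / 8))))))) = 5525 / 224532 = 0.02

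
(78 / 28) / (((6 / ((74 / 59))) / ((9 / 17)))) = 4329 / 14042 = 0.31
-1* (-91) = 91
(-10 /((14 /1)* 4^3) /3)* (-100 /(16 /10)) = 625 /2688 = 0.23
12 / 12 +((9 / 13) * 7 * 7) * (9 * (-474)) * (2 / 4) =-940640 / 13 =-72356.92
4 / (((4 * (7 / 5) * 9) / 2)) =10 / 63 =0.16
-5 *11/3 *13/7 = -715/21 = -34.05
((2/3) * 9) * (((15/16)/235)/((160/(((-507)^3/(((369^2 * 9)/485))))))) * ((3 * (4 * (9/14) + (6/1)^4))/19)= -2127971149785/1345015168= -1582.12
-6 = -6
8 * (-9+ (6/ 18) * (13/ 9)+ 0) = -1840/ 27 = -68.15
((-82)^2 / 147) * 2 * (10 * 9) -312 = 388152 / 49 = 7921.47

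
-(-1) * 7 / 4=7 / 4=1.75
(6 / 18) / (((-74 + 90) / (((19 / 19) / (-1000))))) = -1 / 48000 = -0.00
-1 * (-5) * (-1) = -5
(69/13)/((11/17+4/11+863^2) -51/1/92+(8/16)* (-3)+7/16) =4748304/666275763283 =0.00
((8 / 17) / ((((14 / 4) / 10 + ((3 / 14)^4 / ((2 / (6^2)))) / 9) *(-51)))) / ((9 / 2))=-1536640 / 265450257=-0.01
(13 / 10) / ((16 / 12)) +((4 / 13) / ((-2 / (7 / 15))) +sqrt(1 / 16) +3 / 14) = 14933 / 10920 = 1.37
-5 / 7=-0.71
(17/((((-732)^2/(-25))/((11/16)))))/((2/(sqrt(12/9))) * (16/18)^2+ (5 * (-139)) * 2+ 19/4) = 56100 * sqrt(3)/249852862554731+ 6294714525/15990583203502784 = 0.00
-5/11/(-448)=5/4928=0.00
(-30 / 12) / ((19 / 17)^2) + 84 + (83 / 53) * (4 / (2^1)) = 3257611 / 38266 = 85.13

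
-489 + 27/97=-47406/97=-488.72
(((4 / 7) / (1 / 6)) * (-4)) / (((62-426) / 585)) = 1080 / 49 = 22.04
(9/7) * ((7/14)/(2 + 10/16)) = 12/49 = 0.24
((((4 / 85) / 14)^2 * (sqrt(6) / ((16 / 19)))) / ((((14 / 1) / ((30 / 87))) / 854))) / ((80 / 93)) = 0.00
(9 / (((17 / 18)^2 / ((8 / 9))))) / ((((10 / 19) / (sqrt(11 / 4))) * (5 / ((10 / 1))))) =24624 * sqrt(11) / 1445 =56.52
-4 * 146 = -584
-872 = -872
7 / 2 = 3.50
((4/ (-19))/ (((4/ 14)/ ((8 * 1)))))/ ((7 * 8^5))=-1/ 38912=-0.00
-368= -368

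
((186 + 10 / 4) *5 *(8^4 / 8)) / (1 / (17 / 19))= 8203520 / 19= 431764.21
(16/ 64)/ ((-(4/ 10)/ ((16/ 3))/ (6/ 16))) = -5/ 4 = -1.25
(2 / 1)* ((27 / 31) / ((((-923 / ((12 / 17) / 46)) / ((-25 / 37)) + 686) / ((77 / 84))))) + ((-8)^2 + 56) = 50056107945 / 417134171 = 120.00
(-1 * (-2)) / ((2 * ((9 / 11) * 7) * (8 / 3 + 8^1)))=11 / 672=0.02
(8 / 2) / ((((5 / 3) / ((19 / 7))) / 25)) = 1140 / 7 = 162.86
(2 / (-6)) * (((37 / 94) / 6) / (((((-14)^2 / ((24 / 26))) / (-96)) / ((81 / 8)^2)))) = 242757 / 239512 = 1.01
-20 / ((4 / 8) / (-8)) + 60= 380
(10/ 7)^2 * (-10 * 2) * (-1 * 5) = 10000/ 49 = 204.08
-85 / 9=-9.44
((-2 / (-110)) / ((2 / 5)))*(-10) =-5 / 11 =-0.45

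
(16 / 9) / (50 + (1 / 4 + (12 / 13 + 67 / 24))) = 1664 / 50511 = 0.03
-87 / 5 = -17.40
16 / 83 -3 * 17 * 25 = -105809 / 83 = -1274.81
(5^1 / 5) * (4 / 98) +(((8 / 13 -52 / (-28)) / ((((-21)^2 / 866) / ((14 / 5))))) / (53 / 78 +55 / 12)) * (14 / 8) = 183502 / 40229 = 4.56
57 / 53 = 1.08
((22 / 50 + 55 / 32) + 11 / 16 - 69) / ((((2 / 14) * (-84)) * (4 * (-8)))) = -17641 / 102400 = -0.17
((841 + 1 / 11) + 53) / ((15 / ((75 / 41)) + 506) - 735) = -49175 / 12144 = -4.05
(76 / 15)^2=5776 / 225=25.67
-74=-74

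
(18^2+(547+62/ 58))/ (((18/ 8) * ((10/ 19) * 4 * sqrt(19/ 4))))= 84.47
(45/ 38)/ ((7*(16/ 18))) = 405/ 2128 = 0.19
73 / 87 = 0.84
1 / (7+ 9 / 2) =0.09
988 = 988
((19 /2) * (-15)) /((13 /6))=-855 /13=-65.77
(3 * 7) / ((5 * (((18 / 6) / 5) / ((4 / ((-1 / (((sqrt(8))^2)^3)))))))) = -14336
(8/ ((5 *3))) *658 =5264/ 15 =350.93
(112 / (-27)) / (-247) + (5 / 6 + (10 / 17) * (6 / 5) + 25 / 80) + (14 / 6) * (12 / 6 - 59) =-237868327 / 1813968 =-131.13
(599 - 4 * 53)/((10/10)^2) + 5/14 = 5423/14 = 387.36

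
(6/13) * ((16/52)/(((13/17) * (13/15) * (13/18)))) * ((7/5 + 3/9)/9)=1632/28561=0.06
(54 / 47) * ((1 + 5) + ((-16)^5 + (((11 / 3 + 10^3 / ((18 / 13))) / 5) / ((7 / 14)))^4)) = 1240048517464276 / 151875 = 8164928510.05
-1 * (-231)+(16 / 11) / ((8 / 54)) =2649 / 11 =240.82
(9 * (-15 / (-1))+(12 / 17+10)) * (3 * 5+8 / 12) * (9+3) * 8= 3725408 / 17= 219141.65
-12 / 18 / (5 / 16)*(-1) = 32 / 15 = 2.13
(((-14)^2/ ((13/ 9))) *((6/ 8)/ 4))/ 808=1323/ 42016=0.03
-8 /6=-1.33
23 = 23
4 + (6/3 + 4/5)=34/5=6.80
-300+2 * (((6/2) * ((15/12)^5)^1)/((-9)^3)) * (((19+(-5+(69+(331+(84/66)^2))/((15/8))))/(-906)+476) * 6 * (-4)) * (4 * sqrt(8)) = -300+244473581875 * sqrt(2)/106556472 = 2944.64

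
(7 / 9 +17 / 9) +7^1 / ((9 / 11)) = 101 / 9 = 11.22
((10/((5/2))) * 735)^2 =8643600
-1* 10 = -10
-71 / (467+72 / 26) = -923 / 6107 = -0.15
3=3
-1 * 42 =-42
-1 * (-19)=19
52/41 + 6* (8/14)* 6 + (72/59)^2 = 23306716/999047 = 23.33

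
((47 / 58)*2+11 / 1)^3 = 49027896 / 24389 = 2010.25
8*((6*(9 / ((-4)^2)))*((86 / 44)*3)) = 3483 / 22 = 158.32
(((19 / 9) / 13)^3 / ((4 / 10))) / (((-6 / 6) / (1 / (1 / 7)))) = -240065 / 3203226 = -0.07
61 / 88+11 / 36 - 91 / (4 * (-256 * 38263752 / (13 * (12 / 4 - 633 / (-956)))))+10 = 503545146396073 / 45782086090752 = 11.00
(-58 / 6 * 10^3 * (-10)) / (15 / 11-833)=-797500 / 6861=-116.24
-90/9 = -10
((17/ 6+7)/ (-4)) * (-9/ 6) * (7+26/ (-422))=10797/ 422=25.59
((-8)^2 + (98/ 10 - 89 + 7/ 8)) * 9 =-5157/ 40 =-128.92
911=911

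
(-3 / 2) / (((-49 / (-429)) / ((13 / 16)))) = -16731 / 1568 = -10.67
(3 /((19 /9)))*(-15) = -405 /19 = -21.32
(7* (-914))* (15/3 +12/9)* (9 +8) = -2066554/3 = -688851.33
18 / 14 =9 / 7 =1.29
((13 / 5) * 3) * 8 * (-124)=-38688 / 5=-7737.60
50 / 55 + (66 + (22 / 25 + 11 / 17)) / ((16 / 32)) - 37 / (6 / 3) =1098281 / 9350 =117.46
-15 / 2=-7.50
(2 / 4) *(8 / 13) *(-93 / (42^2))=-31 / 1911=-0.02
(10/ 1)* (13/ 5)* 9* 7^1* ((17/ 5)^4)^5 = 6657211044088723791693822438/ 95367431640625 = 69805917277663.78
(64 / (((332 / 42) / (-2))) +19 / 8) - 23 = -36.82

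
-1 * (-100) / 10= 10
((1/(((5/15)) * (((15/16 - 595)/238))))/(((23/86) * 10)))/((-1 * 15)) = 163744/5465375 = 0.03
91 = 91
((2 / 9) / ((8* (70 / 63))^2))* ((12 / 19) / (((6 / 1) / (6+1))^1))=63 / 30400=0.00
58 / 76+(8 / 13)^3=83169 / 83486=1.00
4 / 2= 2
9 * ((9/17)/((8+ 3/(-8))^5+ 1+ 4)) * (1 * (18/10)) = 23887872/71804611985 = 0.00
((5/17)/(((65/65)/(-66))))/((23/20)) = -6600/391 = -16.88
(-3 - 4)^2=49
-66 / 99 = -2 / 3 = -0.67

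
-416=-416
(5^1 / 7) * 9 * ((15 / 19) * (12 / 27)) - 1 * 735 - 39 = -102642 / 133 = -771.74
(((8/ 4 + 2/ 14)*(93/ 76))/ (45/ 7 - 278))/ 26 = -1395/ 3756376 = -0.00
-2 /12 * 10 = -5 /3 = -1.67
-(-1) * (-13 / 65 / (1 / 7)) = -7 / 5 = -1.40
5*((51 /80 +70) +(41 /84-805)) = -1232909 /336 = -3669.37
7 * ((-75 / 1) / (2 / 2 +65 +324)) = -35 / 26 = -1.35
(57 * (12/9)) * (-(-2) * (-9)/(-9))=152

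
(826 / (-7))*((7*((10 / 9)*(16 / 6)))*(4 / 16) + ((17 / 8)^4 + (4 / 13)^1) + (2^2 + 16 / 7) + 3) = -20882516227 / 5031936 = -4150.00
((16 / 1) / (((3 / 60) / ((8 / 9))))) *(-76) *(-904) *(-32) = -625359075.56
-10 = -10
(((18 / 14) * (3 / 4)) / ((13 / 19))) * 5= 2565 / 364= 7.05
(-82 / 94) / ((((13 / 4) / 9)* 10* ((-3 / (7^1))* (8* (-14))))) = -123 / 24440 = -0.01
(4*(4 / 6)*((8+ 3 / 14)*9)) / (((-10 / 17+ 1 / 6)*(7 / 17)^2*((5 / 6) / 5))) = -244077840 / 14749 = -16548.77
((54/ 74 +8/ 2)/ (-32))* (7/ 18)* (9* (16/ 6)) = -1225/ 888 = -1.38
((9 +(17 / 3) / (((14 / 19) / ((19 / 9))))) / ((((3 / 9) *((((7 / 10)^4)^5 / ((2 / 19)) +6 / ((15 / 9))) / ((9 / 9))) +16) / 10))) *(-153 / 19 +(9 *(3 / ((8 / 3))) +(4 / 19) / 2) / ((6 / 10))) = 4892314625000000000000000000 / 37064564146537219769216229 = 131.99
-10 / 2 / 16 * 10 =-25 / 8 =-3.12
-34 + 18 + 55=39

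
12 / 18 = 2 / 3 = 0.67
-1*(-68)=68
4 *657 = 2628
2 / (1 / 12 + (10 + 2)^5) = 0.00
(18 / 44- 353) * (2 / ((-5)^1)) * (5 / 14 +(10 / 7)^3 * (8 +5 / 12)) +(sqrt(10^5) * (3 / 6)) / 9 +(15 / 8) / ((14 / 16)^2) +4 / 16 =50 * sqrt(10) / 9 +159094157 / 45276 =3531.44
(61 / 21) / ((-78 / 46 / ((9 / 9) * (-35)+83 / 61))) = 5244 / 91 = 57.63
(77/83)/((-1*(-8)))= 77/664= 0.12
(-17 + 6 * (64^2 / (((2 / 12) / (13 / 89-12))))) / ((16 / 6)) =-466702779 / 712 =-655481.43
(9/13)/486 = 1/702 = 0.00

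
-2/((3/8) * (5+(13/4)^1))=-64/99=-0.65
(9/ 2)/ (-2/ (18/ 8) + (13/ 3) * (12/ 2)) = 81/ 452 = 0.18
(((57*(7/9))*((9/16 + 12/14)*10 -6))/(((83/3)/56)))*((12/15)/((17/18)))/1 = 258552/415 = 623.02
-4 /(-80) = 1 /20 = 0.05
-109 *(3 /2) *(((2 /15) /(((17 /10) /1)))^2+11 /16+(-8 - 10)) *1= 78504089 /27744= 2829.59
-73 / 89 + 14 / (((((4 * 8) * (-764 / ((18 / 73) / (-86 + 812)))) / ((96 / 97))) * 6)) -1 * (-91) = 5253787205195 / 58259040796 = 90.18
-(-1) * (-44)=-44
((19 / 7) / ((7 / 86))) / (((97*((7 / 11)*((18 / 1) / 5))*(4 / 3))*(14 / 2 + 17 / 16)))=4180 / 299439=0.01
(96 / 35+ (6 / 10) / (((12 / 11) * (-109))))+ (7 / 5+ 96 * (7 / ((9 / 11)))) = 37790069 / 45780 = 825.47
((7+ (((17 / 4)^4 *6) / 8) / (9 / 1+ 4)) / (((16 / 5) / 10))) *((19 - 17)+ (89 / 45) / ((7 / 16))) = 526.18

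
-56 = -56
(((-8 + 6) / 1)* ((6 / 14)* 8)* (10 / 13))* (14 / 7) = -960 / 91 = -10.55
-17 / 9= -1.89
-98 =-98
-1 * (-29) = 29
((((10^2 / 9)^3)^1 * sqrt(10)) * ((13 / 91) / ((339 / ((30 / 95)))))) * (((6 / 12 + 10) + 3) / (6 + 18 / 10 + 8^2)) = 5000000 * sqrt(10) / 145676097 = 0.11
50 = 50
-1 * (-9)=9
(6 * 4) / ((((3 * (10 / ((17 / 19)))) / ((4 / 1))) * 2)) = 136 / 95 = 1.43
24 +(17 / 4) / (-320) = 30703 / 1280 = 23.99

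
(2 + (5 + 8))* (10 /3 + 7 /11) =655 /11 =59.55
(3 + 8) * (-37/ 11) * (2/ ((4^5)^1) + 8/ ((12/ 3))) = -37925/ 512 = -74.07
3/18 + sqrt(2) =1/6 + sqrt(2) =1.58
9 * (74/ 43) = 666/ 43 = 15.49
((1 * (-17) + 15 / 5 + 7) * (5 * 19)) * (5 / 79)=-3325 / 79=-42.09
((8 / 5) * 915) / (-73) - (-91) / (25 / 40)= 125.55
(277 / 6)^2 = 76729 / 36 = 2131.36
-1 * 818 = -818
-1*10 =-10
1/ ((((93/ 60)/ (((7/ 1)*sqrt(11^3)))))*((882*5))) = 22*sqrt(11)/ 1953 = 0.04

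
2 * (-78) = -156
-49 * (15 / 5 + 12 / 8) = -441 / 2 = -220.50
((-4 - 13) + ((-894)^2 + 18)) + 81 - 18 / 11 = 8792480 / 11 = 799316.36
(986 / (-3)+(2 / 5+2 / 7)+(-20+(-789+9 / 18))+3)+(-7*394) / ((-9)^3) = -57648473 / 51030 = -1129.70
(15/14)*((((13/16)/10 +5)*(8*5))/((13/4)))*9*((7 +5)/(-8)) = -329265/364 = -904.57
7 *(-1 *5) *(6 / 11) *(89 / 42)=-445 / 11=-40.45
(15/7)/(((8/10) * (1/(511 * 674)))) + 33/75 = 46126897/50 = 922537.94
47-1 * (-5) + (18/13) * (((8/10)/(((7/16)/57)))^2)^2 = 163409173.06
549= 549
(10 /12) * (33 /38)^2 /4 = 1815 /11552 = 0.16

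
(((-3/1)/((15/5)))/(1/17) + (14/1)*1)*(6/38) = -9/19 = -0.47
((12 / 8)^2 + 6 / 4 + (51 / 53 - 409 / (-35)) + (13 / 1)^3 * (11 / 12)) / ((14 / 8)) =45194804 / 38955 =1160.18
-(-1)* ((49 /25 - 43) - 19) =-60.04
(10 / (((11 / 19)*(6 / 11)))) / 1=95 / 3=31.67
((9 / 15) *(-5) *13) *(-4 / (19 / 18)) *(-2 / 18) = -312 / 19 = -16.42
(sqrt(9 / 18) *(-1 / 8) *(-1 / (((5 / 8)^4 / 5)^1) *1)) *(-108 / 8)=-3456 *sqrt(2) / 125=-39.10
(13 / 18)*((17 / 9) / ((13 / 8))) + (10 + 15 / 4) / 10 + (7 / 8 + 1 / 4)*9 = 1999 / 162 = 12.34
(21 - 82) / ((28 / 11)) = -671 / 28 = -23.96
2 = 2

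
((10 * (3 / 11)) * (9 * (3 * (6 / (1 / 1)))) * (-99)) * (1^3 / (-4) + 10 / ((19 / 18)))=-7665435 / 19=-403443.95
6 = 6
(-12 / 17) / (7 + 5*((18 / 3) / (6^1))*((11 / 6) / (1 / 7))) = -72 / 7259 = -0.01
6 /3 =2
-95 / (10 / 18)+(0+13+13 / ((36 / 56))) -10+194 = 416 / 9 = 46.22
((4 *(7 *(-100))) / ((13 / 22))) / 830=-6160 / 1079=-5.71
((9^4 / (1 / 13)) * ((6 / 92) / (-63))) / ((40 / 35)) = -28431 / 368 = -77.26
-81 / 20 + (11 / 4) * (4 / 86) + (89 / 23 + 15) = 295661 / 19780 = 14.95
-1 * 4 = -4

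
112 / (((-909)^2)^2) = 112 / 682740290961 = 0.00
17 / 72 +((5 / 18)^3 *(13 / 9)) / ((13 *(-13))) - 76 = -6462145 / 85293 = -75.76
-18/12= -3/2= -1.50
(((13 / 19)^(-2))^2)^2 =16983563041 / 815730721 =20.82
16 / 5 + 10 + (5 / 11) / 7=5107 / 385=13.26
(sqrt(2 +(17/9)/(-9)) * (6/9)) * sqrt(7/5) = 2 * sqrt(203)/27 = 1.06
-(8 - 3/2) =-13/2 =-6.50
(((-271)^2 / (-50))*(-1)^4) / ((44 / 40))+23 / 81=-5947456 / 4455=-1335.01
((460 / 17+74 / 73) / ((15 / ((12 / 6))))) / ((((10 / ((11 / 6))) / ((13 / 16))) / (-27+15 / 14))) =-301400957 / 20848800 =-14.46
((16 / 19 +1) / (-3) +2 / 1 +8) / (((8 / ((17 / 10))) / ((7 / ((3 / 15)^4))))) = 7958125 / 912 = 8726.01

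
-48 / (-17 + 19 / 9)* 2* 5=2160 / 67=32.24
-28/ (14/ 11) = -22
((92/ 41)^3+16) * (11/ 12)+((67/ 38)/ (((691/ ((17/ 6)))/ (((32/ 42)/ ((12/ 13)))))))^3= 26349870187968203583963955/ 1053008623142072605811061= 25.02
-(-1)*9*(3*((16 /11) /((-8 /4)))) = -216 /11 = -19.64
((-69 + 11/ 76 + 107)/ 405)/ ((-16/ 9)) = -2899/ 54720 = -0.05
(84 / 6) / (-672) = -1 / 48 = -0.02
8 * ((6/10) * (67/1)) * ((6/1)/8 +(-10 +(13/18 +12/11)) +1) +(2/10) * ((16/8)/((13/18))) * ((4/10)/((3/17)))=-22188326/10725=-2068.84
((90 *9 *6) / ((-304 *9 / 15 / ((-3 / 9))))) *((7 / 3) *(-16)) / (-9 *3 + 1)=12.75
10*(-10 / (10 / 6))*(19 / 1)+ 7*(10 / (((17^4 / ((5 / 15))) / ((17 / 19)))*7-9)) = -1117358425 / 980139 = -1140.00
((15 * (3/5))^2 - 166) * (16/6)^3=-43520/27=-1611.85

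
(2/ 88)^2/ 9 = 1/ 17424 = 0.00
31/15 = 2.07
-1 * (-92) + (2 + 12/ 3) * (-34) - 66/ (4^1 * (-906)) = -67637/ 604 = -111.98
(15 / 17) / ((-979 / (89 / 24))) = -5 / 1496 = -0.00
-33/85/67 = -33/5695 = -0.01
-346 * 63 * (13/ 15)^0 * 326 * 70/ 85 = -99486072/ 17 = -5852121.88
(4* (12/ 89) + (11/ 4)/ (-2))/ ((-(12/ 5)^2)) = 14875/ 102528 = 0.15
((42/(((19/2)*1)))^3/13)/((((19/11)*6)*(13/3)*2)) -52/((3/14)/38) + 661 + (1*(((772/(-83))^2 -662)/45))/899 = -52543275390058408531/6138036952809255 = -8560.27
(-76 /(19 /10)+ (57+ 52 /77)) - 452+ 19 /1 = -415.32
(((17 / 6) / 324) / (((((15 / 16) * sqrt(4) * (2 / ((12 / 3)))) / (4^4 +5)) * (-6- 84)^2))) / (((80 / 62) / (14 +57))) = 1085093 / 65610000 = 0.02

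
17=17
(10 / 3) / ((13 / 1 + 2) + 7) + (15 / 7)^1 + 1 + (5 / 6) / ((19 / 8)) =3.65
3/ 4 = 0.75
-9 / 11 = -0.82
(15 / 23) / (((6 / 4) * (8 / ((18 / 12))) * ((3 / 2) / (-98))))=-245 / 46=-5.33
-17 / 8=-2.12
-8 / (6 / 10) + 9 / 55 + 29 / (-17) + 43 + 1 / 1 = 81694 / 2805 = 29.12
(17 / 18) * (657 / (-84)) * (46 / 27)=-28543 / 2268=-12.59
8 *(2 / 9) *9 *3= 48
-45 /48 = -15 /16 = -0.94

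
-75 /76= -0.99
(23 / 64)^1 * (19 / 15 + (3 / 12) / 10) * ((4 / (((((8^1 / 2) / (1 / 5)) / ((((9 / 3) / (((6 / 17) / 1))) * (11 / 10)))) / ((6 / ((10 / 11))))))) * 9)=13199769 / 256000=51.56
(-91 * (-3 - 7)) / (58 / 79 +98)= 553 / 60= 9.22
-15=-15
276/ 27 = 92/ 9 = 10.22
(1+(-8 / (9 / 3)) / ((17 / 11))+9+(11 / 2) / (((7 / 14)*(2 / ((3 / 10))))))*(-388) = -981931 / 255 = -3850.71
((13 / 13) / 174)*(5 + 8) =13 / 174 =0.07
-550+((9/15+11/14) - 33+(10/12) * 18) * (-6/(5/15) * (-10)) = -24784/7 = -3540.57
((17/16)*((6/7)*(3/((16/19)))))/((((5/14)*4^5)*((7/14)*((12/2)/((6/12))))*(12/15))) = 0.00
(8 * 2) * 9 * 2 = 288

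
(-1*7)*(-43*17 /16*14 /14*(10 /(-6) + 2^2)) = 35819 /48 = 746.23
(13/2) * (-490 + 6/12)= -12727/4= -3181.75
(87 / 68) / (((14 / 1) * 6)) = 29 / 1904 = 0.02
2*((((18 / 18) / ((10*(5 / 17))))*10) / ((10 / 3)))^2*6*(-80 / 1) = -124848 / 125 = -998.78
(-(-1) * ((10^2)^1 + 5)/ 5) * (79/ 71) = 1659/ 71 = 23.37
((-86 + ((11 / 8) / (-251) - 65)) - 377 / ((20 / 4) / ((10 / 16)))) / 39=-198923 / 39156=-5.08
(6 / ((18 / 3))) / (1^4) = 1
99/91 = 1.09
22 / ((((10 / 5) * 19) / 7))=77 / 19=4.05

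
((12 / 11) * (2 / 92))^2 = 36 / 64009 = 0.00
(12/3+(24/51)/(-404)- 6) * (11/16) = -1.38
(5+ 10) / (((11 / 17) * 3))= 85 / 11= 7.73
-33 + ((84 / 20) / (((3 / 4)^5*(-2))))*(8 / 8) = -16949 / 405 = -41.85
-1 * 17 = -17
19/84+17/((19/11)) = 16069/1596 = 10.07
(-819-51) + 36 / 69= -19998 / 23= -869.48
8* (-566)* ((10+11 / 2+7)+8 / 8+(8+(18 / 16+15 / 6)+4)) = -177158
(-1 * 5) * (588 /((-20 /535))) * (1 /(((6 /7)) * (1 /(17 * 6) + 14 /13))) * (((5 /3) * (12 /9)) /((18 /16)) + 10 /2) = 22913351825 /38907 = 588926.20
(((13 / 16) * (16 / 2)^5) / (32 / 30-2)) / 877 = -199680 / 6139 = -32.53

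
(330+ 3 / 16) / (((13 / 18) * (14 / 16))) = 47547 / 91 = 522.49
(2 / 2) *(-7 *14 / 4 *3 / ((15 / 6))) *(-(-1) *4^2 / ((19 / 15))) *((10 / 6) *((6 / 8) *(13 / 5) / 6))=-3822 / 19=-201.16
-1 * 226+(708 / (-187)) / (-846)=-226.00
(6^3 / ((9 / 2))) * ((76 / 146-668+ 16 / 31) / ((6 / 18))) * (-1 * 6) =1304068032 / 2263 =576256.31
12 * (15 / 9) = 20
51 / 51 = 1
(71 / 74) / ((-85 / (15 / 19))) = -213 / 23902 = -0.01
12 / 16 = 3 / 4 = 0.75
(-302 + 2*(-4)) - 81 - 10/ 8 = -1569/ 4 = -392.25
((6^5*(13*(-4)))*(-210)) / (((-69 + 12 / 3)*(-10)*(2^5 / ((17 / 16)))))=86751 / 20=4337.55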